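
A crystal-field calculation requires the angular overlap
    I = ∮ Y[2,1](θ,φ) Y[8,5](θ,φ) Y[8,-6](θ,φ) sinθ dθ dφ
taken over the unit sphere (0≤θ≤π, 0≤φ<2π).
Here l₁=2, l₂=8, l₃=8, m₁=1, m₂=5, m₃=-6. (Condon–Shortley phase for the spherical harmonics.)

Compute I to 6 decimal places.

0.193241

m-sum 0 ✓  L=18 even ✓  6≤8≤10 ✓
Π(2lᵢ+1) = 5×17×17 = 1445
triangle coeff Δ(2,8,8) = 1/348840
Σ_t [0,2]: t=0:+1/116121600 t=1:−1/25401600 t=2:+1/116121600 = -1/45158400
(3j)²=24/1615 [(2 8 8; 0 0 0)], sign=-1
Σ_t [0,1]: t=0:+1/12454041600 t=1:−1/1916006400 = -1/2264371200
(3j)²=847/38760 [(2 8 8; 1 5 -6)], sign=-1
⇒ 4πI² = 847/1805
I = (+1)√(847/1805/(4π)) = 0.19324051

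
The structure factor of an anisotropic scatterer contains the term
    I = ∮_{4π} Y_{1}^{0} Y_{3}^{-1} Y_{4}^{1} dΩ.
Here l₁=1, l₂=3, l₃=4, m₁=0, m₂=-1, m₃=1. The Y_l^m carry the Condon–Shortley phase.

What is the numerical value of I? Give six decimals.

-0.238414

Rules hold: Σm=0, L=8 even, 2≤4≤4.
N = 3·7·9 = 189
Δ = 0!·2!·6!/9! = 1/252
Racah Σ t=0..0: t=0:+1/36 = 1/36
⇒ 3j(1 3 4; 0 0 0)² = 4/63, sgn +1
Racah Σ t=0..0: t=0:+1/48 = 1/48
⇒ 3j(1 3 4; 0 -1 1)² = 5/84, sgn -1
4πI² = N·(3j₀)²·(3jₘ)² = 5/7
I = -1·√(0.714286/4π) = -0.23841361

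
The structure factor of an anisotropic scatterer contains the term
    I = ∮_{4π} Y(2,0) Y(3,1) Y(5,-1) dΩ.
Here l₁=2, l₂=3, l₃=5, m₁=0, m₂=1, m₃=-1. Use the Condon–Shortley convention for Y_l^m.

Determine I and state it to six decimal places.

Rules hold: Σm=0, L=10 even, 1≤5≤5.
N = 5·7·11 = 385
Δ = 0!·4!·6!/11! = 1/2310
Racah Σ t=0..0: t=0:+1/144 = 1/144
⇒ 3j(2 3 5; 0 0 0)² = 10/231, sgn -1
Racah Σ t=0..0: t=0:+1/192 = 1/192
⇒ 3j(2 3 5; 0 1 -1)² = 3/77, sgn +1
4πI² = N·(3j₀)²·(3jₘ)² = 50/77
I = -1·√(0.649351/4π) = -0.22731846

-0.227318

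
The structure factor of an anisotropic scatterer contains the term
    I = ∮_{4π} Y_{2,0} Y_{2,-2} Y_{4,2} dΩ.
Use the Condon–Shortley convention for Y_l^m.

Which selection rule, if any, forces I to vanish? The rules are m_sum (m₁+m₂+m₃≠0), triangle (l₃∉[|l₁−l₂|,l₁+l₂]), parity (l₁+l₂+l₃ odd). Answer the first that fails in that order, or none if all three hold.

none

azimuthal sum: 0 − 2 + 2 = 0  ✓
0 ≤ 4 ≤ 4 (triangle on l)  ✓
L = 2 + 2 + 4 = 8 (even)  ✓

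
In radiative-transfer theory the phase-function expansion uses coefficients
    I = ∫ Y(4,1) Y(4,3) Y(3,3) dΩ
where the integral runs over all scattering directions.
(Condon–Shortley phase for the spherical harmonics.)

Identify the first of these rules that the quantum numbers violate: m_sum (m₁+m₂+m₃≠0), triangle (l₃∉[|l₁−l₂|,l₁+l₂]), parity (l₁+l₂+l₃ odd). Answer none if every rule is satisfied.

m₁+m₂+m₃ = 1 + 3 + 3 = 7  ✗
triangle: |4−4|=0 ≤ l₃=3 ≤ 4+4=8
parity: l₁+l₂+l₃ = 11 is odd

m_sum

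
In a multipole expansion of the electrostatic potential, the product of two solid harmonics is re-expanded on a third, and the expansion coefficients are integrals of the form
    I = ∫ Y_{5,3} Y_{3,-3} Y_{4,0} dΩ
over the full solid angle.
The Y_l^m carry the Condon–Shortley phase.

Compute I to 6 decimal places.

0.196280

Checks pass: Σm=0; 12 even; l₃=4∈[2,8].
(2·5+1)(2·3+1)(2·4+1) = 693
Δ: 4! 6! 2! / 13! → 1/180180
sum: t=1:−1/576 t=2:+1/144 t=3:−1/576 = 1/288
3j²(5 3 4; 0 0 0) = Δ·Π!·Σ² = 20/1001  (sign +1)
sum: t=0:+1/2304 = 1/2304
3j²(5 3 4; 3 -3 0) = Δ·Π!·Σ² = 5/143  (sign +1)
combine: 4πI² = 693·20/1001·5/143 = 900/1859
take √, sign +1: I = 0.19628026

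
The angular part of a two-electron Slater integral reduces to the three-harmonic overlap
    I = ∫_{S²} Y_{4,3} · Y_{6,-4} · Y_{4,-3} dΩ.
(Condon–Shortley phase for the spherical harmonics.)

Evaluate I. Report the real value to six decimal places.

0.000000

Σmᵢ = -4 ≠ 0, so the φ-integral vanishes; I = 0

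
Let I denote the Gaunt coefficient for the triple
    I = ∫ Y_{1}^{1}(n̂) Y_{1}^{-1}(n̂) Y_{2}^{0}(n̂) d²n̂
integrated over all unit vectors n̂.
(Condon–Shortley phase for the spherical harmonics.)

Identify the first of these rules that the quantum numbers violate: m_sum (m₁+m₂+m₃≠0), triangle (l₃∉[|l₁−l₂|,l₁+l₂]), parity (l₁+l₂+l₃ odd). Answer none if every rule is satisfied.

azimuthal sum: 1 − 1 + 0 = 0  ✓
0 ≤ 2 ≤ 2 (triangle on l)  ✓
L = 1 + 1 + 2 = 4 (even)  ✓

none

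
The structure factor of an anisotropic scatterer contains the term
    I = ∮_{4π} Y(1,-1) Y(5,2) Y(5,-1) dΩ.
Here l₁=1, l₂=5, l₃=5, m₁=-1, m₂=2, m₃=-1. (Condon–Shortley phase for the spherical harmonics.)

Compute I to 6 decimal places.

0.000000

l₁+l₂+l₃=11 is odd: 3j(l;000)=0 ⇒ I=0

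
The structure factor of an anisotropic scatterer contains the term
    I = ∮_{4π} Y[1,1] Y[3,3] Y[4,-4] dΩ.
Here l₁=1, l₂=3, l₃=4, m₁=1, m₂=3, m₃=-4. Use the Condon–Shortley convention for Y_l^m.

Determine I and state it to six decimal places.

m-sum 0 ✓  L=8 even ✓  2≤4≤4 ✓
Π(2lᵢ+1) = 3×7×9 = 189
triangle coeff Δ(1,3,4) = 1/252
Σ_t [0,0]: t=0:+1/36 = 1/36
(3j)²=4/63 [(1 3 4; 0 0 0)], sign=+1
Σ_t [0,0]: t=0:+1/1440 = 1/1440
(3j)²=1/9 [(1 3 4; 1 3 -4)], sign=+1
⇒ 4πI² = 4/3
I = (+1)√(4/3/(4π)) = 0.32573501

0.325735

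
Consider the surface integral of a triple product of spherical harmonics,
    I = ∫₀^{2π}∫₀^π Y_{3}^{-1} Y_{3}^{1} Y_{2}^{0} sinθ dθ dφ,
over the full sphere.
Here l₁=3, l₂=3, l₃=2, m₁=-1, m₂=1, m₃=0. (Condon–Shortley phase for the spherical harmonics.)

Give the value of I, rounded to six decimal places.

Rules hold: Σm=0, L=8 even, 0≤2≤6.
N = 7·7·5 = 245
Δ = 4!·2!·2!/9! = 1/3780
Racah Σ t=1..3: t=1:−1/24 t=2:+1/4 t=3:−1/24 = 1/6
⇒ 3j(3 3 2; 0 0 0)² = 4/105, sgn +1
Racah Σ t=2..4: t=2:+1/16 t=3:−1/6 t=4:+1/96 = -3/32
⇒ 3j(3 3 2; -1 1 0)² = 3/140, sgn -1
4πI² = N·(3j₀)²·(3jₘ)² = 1/5
I = -1·√(0.2/4π) = -0.12615663

-0.126157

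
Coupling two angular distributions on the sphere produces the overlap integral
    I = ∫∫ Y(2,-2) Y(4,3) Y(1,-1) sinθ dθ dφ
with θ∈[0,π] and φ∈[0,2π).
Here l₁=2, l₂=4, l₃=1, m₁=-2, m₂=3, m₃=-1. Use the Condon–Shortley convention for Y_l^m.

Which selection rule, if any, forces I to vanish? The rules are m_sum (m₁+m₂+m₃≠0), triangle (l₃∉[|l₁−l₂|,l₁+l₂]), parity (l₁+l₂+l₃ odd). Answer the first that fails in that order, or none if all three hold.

azimuthal sum: -2 + 3 − 1 = 0  ✓
2 ≤ 1 ≤ 6 (triangle on l)  ✗
L = 2 + 4 + 1 = 7 (odd)

triangle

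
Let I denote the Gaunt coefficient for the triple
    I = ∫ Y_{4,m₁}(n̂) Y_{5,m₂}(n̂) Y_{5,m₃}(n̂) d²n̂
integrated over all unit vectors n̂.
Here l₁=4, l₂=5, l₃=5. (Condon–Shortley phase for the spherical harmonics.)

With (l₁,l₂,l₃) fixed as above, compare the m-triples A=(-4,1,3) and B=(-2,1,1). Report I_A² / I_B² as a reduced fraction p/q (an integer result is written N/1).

l's match ⇒ only the (l;m) 3-j factors differ between A and B.
A: triangle coeff Δ(4,5,5) = 1/3153150; Σ_t [4,4]: t=4:+1/27648 = 1/27648; (3j)²=10/429 [(4 5 5; -4 1 3)], sign=+1
B: triangle coeff Δ(4,5,5) = 1/3153150; Σ_t [2,4]: t=2:+1/4608 t=3:−1/1296 t=4:+1/4608 = -7/20736; (3j)²=20/1287 [(4 5 5; -2 1 1)], sign=-1
I_A²/I_B² = (10/429)/(20/1287) = 3/2

3/2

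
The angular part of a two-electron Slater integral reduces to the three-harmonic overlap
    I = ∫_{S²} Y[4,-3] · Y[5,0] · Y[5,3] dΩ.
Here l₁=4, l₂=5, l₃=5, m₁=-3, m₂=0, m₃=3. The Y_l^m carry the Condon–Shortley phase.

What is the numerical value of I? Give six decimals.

0.130198

m-sum 0 ✓  L=14 even ✓  1≤5≤9 ✓
Π(2lᵢ+1) = 9×11×11 = 1089
triangle coeff Δ(4,5,5) = 1/3153150
Σ_t [0,4]: t=0:+1/69120 t=1:−1/1728 t=2:+1/576 t=3:−1/1728 t=4:+1/69120 = 7/11520
(3j)²=2/143 [(4 5 5; 0 0 0)], sign=-1
Σ_t [3,4]: t=3:−1/6912 t=4:+1/17280 = -1/11520
(3j)²=2/143 [(4 5 5; -3 0 3)], sign=-1
⇒ 4πI² = 36/169
I = (+1)√(36/169/(4π)) = 0.13019760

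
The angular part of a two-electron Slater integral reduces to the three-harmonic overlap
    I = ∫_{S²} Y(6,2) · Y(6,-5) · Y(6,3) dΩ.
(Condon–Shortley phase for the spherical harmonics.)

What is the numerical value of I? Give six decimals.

Checks pass: Σm=0; 18 even; l₃=6∈[0,12].
(2·6+1)(2·6+1)(2·6+1) = 2197
Δ: 6! 6! 6! / 19! → 1/325909584
sum: t=0:+1/373248000 t=1:−1/1728000 t=2:+1/110592 t=3:−1/46656 t=4:+1/110592 t=5:−1/1728000 t=6:+1/373248000 = -7/1555200
3j²(6 6 6; 0 0 0) = Δ·Π!·Σ² = 400/46189  (sign -1)
sum: t=0:+1/4147200 t=1:−1/3110400 = -1/12441600
3j²(6 6 6; 2 -5 3) = Δ·Π!·Σ² = 7/4199  (sign +1)
combine: 4πI² = 2197·400/46189·7/4199 = 36400/1147619
take √, sign -1: I = -0.05023968

-0.050240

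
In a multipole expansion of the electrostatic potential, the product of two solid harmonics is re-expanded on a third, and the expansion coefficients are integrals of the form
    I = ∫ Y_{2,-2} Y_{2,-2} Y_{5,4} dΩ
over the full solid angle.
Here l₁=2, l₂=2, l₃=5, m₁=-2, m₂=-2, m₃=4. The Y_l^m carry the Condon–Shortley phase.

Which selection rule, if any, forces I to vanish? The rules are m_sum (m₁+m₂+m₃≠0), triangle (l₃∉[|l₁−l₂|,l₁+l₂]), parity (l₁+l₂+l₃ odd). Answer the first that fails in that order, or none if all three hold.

m₁+m₂+m₃ = -2 − 2 + 4 = 0  ✓
triangle: |2−2|=0 ≤ l₃=5 ≤ 2+2=4  ✗
parity: l₁+l₂+l₃ = 9 is odd

triangle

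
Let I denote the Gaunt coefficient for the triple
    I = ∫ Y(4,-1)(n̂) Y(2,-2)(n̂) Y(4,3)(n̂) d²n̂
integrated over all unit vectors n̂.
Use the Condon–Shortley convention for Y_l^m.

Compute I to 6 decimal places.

0.159270

Rules hold: Σm=0, L=10 even, 2≤4≤6.
N = 9·5·9 = 405
Δ = 2!·6!·2!/11! = 1/13860
Racah Σ t=0..2: t=0:+1/192 t=1:−1/36 t=2:+1/192 = -5/288
⇒ 3j(4 2 4; 0 0 0)² = 20/693, sgn -1
Racah Σ t=0..0: t=0:+1/480 = 1/480
⇒ 3j(4 2 4; -1 -2 3)² = 3/110, sgn -1
4πI² = N·(3j₀)²·(3jₘ)² = 270/847
I = +1·√(0.318772/4π) = 0.15927046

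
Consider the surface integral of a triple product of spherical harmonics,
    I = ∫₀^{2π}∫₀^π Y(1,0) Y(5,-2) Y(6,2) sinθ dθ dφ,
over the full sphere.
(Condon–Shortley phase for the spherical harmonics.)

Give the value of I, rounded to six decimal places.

Rules hold: Σm=0, L=12 even, 4≤6≤6.
N = 3·11·13 = 429
Δ = 0!·2!·10!/13! = 1/858
Racah Σ t=0..0: t=0:+1/14400 = 1/14400
⇒ 3j(1 5 6; 0 0 0)² = 6/143, sgn +1
Racah Σ t=0..0: t=0:+1/30240 = 1/30240
⇒ 3j(1 5 6; 0 -2 2)² = 16/429, sgn +1
4πI² = N·(3j₀)²·(3jₘ)² = 96/143
I = +1·√(0.671329/4π) = 0.23113338

0.231133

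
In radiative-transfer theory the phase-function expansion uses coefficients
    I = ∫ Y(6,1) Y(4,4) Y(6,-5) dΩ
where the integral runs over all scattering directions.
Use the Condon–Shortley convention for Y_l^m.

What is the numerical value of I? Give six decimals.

m-sum 0 ✓  L=16 even ✓  2≤6≤10 ✓
Π(2lᵢ+1) = 13×9×13 = 1521
triangle coeff Δ(6,4,6) = 1/15315300
Σ_t [0,4]: t=0:+1/829440 t=1:−1/25920 t=2:+1/9216 t=3:−1/25920 t=4:+1/829440 = 7/207360
(3j)²=28/2431 [(6 4 6; 0 0 0)], sign=+1
Σ_t [4,4]: t=4:+1/2903040 = 1/2903040
(3j)²=5/663 [(6 4 6; 1 4 -5)], sign=-1
⇒ 4πI² = 420/3179
I = (-1)√(420/3179/(4π)) = -0.10253555

-0.102536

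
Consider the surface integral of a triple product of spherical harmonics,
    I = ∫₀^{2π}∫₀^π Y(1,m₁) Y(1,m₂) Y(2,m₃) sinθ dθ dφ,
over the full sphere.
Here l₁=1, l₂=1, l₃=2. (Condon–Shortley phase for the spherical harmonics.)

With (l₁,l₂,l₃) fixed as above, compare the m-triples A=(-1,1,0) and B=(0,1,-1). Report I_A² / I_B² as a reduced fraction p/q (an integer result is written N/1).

l's match ⇒ only the (l;m) 3-j factors differ between A and B.
A: triangle coeff Δ(1,1,2) = 1/30; Σ_t [0,0]: t=0:+1/4 = 1/4; (3j)²=1/30 [(1 1 2; -1 1 0)], sign=+1
B: triangle coeff Δ(1,1,2) = 1/30; Σ_t [0,0]: t=0:+1/2 = 1/2; (3j)²=1/10 [(1 1 2; 0 1 -1)], sign=-1
I_A²/I_B² = (1/30)/(1/10) = 1/3

1/3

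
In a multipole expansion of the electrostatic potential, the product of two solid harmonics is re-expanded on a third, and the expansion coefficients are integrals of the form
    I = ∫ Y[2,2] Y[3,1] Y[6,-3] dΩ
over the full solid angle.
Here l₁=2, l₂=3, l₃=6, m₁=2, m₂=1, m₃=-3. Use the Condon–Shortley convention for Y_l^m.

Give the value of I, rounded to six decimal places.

0.000000

l₃=6 ∉ [1,5] — triangle fails ⇒ I = 0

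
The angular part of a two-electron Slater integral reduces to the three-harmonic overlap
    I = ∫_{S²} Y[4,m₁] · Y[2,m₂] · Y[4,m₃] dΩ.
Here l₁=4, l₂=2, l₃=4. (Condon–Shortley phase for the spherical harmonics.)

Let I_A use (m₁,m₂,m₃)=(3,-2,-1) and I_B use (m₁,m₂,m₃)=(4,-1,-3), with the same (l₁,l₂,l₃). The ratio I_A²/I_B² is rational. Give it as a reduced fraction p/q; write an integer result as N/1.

l's match ⇒ only the (l;m) 3-j factors differ between A and B.
A: triangle coeff Δ(4,2,4) = 1/13860; Σ_t [0,0]: t=0:+1/480 = 1/480; (3j)²=3/110 [(4 2 4; 3 -2 -1)], sign=-1
B: triangle coeff Δ(4,2,4) = 1/13860; Σ_t [0,0]: t=0:+1/1440 = 1/1440; (3j)²=7/165 [(4 2 4; 4 -1 -3)], sign=-1
I_A²/I_B² = (3/110)/(7/165) = 9/14

9/14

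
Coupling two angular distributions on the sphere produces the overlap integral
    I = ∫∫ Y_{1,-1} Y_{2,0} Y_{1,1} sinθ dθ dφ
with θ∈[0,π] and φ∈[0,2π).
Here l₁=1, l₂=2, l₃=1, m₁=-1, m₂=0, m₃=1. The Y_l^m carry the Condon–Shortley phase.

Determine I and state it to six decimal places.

Checks pass: Σm=0; 4 even; l₃=1∈[1,3].
(2·1+1)(2·2+1)(2·1+1) = 45
Δ: 2! 0! 2! / 5! → 1/30
sum: t=1:−1/1 = -1/1
3j²(1 2 1; 0 0 0) = Δ·Π!·Σ² = 2/15  (sign +1)
sum: t=2:+1/4 = 1/4
3j²(1 2 1; -1 0 1) = Δ·Π!·Σ² = 1/30  (sign +1)
combine: 4πI² = 45·2/15·1/30 = 1/5
take √, sign +1: I = 0.12615663

0.126157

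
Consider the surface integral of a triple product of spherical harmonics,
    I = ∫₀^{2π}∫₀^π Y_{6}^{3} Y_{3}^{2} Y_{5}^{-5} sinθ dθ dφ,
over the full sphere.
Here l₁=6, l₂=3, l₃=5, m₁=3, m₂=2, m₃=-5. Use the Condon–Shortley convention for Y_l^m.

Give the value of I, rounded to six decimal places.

0.088266

Rules hold: Σm=0, L=14 even, 3≤5≤9.
N = 13·7·11 = 1001
Δ = 4!·8!·2!/15! = 1/675675
Racah Σ t=1..3: t=1:−1/8640 t=2:+1/2304 t=3:−1/8640 = 7/34560
⇒ 3j(6 3 5; 0 0 0)² = 7/429, sgn -1
Racah Σ t=3..3: t=3:−1/483840 = -1/483840
⇒ 3j(6 3 5; 3 2 -5)² = 6/1001, sgn -1
4πI² = N·(3j₀)²·(3jₘ)² = 14/143
I = +1·√(0.0979021/4π) = 0.08826552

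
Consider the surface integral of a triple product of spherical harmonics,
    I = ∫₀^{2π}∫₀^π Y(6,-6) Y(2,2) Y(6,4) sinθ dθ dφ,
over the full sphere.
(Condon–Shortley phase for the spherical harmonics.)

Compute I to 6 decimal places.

m-sum 0 ✓  L=14 even ✓  4≤6≤8 ✓
Π(2lᵢ+1) = 13×5×13 = 845
triangle coeff Δ(6,2,6) = 1/90090
Σ_t [0,2]: t=0:+1/69120 t=1:−1/14400 t=2:+1/69120 = -7/172800
(3j)²=14/715 [(6 2 6; 0 0 0)], sign=-1
Σ_t [2,2]: t=2:+1/14515200 = 1/14515200
(3j)²=2/455 [(6 2 6; -6 2 4)], sign=+1
⇒ 4πI² = 4/55
I = (-1)√(4/55/(4π)) = -0.07607531

-0.076075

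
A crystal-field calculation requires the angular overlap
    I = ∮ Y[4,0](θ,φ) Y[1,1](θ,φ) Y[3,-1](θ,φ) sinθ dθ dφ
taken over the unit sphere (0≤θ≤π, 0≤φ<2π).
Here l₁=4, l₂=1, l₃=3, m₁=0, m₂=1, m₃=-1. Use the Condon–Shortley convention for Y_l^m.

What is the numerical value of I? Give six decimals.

0.150786

Checks pass: Σm=0; 8 even; l₃=3∈[3,5].
(2·4+1)(2·1+1)(2·3+1) = 189
Δ: 2! 6! 0! / 9! → 1/252
sum: t=1:−1/36 = -1/36
3j²(4 1 3; 0 0 0) = Δ·Π!·Σ² = 4/63  (sign +1)
sum: t=2:+1/96 = 1/96
3j²(4 1 3; 0 1 -1) = Δ·Π!·Σ² = 1/42  (sign +1)
combine: 4πI² = 189·4/63·1/42 = 2/7
take √, sign +1: I = 0.15078601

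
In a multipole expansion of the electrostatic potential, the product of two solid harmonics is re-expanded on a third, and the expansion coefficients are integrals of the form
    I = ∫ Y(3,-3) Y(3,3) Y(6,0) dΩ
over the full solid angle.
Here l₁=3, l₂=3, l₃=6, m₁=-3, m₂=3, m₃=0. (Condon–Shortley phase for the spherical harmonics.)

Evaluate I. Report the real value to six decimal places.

Checks pass: Σm=0; 12 even; l₃=6∈[0,6].
(2·3+1)(2·3+1)(2·6+1) = 637
Δ: 0! 6! 6! / 13! → 1/12012
sum: t=0:+1/1296 = 1/1296
3j²(3 3 6; 0 0 0) = Δ·Π!·Σ² = 100/3003  (sign +1)
sum: t=0:+1/518400 = 1/518400
3j²(3 3 6; -3 3 0) = Δ·Π!·Σ² = 1/12012  (sign +1)
combine: 4πI² = 637·100/3003·1/12012 = 25/14157
take √, sign +1: I = 0.01185440

0.011854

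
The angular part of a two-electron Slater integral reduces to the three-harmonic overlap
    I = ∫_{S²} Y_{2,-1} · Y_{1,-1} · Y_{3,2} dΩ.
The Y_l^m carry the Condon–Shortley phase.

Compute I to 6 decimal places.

m-sum 0 ✓  L=6 even ✓  1≤3≤3 ✓
Π(2lᵢ+1) = 5×3×7 = 105
triangle coeff Δ(2,1,3) = 1/105
Σ_t [0,0]: t=0:+1/4 = 1/4
(3j)²=3/35 [(2 1 3; 0 0 0)], sign=-1
Σ_t [0,0]: t=0:+1/12 = 1/12
(3j)²=2/21 [(2 1 3; -1 -1 2)], sign=-1
⇒ 4πI² = 6/7
I = (+1)√(6/7/(4π)) = 0.26116903

0.261169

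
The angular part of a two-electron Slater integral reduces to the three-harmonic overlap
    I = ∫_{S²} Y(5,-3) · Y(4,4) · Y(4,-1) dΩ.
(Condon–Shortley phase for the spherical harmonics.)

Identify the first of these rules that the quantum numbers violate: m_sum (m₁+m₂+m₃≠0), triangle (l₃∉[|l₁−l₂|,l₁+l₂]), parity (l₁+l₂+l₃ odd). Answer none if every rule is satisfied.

m₁+m₂+m₃ = -3 + 4 − 1 = 0  ✓
triangle: |5−4|=1 ≤ l₃=4 ≤ 5+4=9  ✓
parity: l₁+l₂+l₃ = 13 is odd  ✗

parity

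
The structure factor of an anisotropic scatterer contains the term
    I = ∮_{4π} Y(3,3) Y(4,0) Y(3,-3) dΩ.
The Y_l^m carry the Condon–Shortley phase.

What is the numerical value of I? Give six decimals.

Rules hold: Σm=0, L=10 even, 1≤3≤7.
N = 7·9·7 = 441
Δ = 4!·2!·4!/11! = 1/34650
Racah Σ t=1..3: t=1:−1/72 t=2:+1/16 t=3:−1/72 = 5/144
⇒ 3j(3 4 3; 0 0 0)² = 2/77, sgn -1
Racah Σ t=0..0: t=0:+1/1152 = 1/1152
⇒ 3j(3 4 3; 3 0 -3)² = 1/154, sgn +1
4πI² = N·(3j₀)²·(3jₘ)² = 9/121
I = -1·√(0.0743802/4π) = -0.07693494

-0.076935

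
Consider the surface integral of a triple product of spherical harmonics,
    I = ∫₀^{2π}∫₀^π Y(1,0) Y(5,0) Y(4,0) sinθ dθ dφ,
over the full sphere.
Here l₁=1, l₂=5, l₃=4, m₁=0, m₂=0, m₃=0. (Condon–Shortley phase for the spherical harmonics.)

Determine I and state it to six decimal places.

Checks pass: Σm=0; 10 even; l₃=4∈[4,6].
(2·1+1)(2·5+1)(2·4+1) = 297
Δ: 2! 0! 8! / 11! → 1/495
sum: t=1:−1/576 = -1/576
3j²(1 5 4; 0 0 0) = Δ·Π!·Σ² = 5/99  (sign -1)
(m-triple is (0,0,0) — same symbol as above.)
combine: 4πI² = 297·5/99·5/99 = 25/33
take √, sign +1: I = 0.24553200

0.245532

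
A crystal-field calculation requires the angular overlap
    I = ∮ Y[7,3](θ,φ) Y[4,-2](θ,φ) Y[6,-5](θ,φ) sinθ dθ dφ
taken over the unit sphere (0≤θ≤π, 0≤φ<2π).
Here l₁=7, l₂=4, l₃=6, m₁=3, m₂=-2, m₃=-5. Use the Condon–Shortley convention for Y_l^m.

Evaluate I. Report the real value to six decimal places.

Σmᵢ = -4 ≠ 0, so the φ-integral vanishes; I = 0

0.000000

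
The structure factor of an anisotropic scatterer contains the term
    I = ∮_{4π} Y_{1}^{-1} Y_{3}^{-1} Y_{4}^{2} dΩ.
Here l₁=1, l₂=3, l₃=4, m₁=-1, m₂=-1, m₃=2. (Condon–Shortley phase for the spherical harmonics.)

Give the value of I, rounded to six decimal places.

0.238414

Checks pass: Σm=0; 8 even; l₃=4∈[2,4].
(2·1+1)(2·3+1)(2·4+1) = 189
Δ: 0! 2! 6! / 9! → 1/252
sum: t=0:+1/36 = 1/36
3j²(1 3 4; 0 0 0) = Δ·Π!·Σ² = 4/63  (sign +1)
sum: t=0:+1/96 = 1/96
3j²(1 3 4; -1 -1 2) = Δ·Π!·Σ² = 5/84  (sign +1)
combine: 4πI² = 189·4/63·5/84 = 5/7
take √, sign +1: I = 0.23841361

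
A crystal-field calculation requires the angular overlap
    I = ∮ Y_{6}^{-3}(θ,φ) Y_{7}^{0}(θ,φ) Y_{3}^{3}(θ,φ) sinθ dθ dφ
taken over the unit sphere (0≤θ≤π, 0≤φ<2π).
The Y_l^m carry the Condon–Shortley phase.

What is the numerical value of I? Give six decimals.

m-sum 0 ✓  L=16 even ✓  1≤3≤13 ✓
Π(2lᵢ+1) = 13×15×7 = 1365
triangle coeff Δ(6,7,3) = 1/2042040
Σ_t [4,6]: t=4:+1/207360 t=5:−1/57600 t=6:+1/207360 = -1/129600
(3j)²=168/12155 [(6 7 3; 0 0 0)], sign=+1
Σ_t [7,7]: t=7:−1/1451520 = -1/1451520
(3j)²=45/4862 [(6 7 3; -3 0 3)], sign=-1
⇒ 4πI² = 79380/454597
I = (-1)√(79380/454597/(4π)) = -0.11787924

-0.117879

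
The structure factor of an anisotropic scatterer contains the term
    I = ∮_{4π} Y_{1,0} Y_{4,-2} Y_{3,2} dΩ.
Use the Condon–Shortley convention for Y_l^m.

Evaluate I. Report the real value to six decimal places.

Checks pass: Σm=0; 8 even; l₃=3∈[3,5].
(2·1+1)(2·4+1)(2·3+1) = 189
Δ: 2! 0! 6! / 9! → 1/252
sum: t=1:−1/36 = -1/36
3j²(1 4 3; 0 0 0) = Δ·Π!·Σ² = 4/63  (sign +1)
sum: t=1:−1/120 = -1/120
3j²(1 4 3; 0 -2 2) = Δ·Π!·Σ² = 1/21  (sign +1)
combine: 4πI² = 189·4/63·1/21 = 4/7
take √, sign +1: I = 0.21324362

0.213244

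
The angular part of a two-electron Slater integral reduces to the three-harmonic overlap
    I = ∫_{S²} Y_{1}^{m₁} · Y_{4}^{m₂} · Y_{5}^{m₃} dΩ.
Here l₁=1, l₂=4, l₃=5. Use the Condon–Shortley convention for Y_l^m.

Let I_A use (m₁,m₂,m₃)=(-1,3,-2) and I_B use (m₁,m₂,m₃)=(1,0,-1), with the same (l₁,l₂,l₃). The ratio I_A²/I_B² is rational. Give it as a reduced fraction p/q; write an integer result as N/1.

Same 1,4,5: normalisation and zero-m 3j drop out of the ratio.
A: Δ: 0! 2! 8! / 11! → 1/495; sum: t=0:+1/10080 = 1/10080; 3j²(1 4 5; -1 3 -2) = Δ·Π!·Σ² = 1/165  (sign -1)
B: Δ: 0! 2! 8! / 11! → 1/495; sum: t=0:+1/1152 = 1/1152; 3j²(1 4 5; 1 0 -1) = Δ·Π!·Σ² = 1/33  (sign +1)
I_A²/I_B² = (1/165)/(1/33) = 1/5

1/5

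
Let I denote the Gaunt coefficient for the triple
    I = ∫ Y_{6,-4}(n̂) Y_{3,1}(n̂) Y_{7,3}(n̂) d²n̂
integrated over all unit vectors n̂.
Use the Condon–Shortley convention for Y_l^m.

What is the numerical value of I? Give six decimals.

0.163772

Rules hold: Σm=0, L=16 even, 3≤7≤9.
N = 13·7·15 = 1365
Δ = 2!·10!·4!/17! = 1/2042040
Racah Σ t=0..2: t=0:+1/207360 t=1:−1/57600 t=2:+1/207360 = -1/129600
⇒ 3j(6 3 7; 0 0 0)² = 168/12155, sgn +1
Racah Σ t=0..2: t=0:+1/174182400 t=1:−1/2177280 t=2:+1/645120 = 191/174182400
⇒ 3j(6 3 7; -4 1 3)² = 36481/2042040, sgn +1
4πI² = N·(3j₀)²·(3jₘ)² = 766101/2272985
I = +1·√(0.337046/4π) = 0.16377205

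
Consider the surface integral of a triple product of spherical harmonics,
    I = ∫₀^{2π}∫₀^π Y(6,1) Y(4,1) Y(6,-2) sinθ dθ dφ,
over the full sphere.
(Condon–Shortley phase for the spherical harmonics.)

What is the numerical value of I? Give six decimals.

0.113069

Checks pass: Σm=0; 16 even; l₃=6∈[2,10].
(2·6+1)(2·4+1)(2·6+1) = 1521
Δ: 4! 8! 4! / 17! → 1/15315300
sum: t=0:+1/829440 t=1:−1/25920 t=2:+1/9216 t=3:−1/25920 t=4:+1/829440 = 7/207360
3j²(6 4 6; 0 0 0) = Δ·Π!·Σ² = 28/2431  (sign +1)
sum: t=1:−1/82944 t=2:+1/17280 t=3:−1/34560 t=4:+1/725760 = 53/2903040
3j²(6 4 6; 1 1 -2) = Δ·Π!·Σ² = 2809/306306  (sign +1)
combine: 4πI² = 1521·28/2431·2809/306306 = 5618/34969
take √, sign +1: I = 0.11306920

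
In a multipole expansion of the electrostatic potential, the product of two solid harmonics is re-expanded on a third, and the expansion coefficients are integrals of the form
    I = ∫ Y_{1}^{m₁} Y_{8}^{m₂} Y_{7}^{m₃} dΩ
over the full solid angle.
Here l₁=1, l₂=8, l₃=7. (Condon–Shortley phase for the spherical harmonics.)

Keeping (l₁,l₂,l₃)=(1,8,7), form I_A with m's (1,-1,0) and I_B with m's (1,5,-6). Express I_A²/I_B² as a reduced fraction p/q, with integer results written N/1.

l's match ⇒ only the (l;m) 3-j factors differ between A and B.
A: triangle coeff Δ(1,8,7) = 1/2040; Σ_t [0,0]: t=0:+1/50803200 = 1/50803200; (3j)²=3/170 [(1 8 7; 1 -1 0)], sign=-1
B: triangle coeff Δ(1,8,7) = 1/2040; Σ_t [0,0]: t=0:+1/12454041600 = 1/12454041600; (3j)²=1/680 [(1 8 7; 1 5 -6)], sign=-1
I_A²/I_B² = (3/170)/(1/680) = 12/1

12/1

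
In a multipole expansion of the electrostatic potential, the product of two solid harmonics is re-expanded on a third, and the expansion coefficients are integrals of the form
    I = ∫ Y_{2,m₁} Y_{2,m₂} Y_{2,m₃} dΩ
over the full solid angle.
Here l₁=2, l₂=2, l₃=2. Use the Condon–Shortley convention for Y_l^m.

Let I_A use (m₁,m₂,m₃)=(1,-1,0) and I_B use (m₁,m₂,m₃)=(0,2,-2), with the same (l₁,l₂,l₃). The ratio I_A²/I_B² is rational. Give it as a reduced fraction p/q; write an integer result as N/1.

Same 2,2,2: normalisation and zero-m 3j drop out of the ratio.
A: Δ: 2! 2! 2! / 7! → 1/630; sum: t=0:+1/2 t=1:−1/4 = 1/4; 3j²(2 2 2; 1 -1 0) = Δ·Π!·Σ² = 1/70  (sign +1)
B: Δ: 2! 2! 2! / 7! → 1/630; sum: t=2:+1/8 = 1/8; 3j²(2 2 2; 0 2 -2) = Δ·Π!·Σ² = 2/35  (sign +1)
I_A²/I_B² = (1/70)/(2/35) = 1/4

1/4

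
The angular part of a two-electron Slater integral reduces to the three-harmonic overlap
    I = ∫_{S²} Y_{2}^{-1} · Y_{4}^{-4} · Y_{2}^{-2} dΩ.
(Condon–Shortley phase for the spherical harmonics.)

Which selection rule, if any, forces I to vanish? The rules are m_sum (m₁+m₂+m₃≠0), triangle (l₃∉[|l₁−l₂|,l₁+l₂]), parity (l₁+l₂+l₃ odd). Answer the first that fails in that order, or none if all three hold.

m_sum

azimuthal sum: -1 − 4 − 2 = -7  ✗
2 ≤ 2 ≤ 6 (triangle on l)
L = 2 + 4 + 2 = 8 (even)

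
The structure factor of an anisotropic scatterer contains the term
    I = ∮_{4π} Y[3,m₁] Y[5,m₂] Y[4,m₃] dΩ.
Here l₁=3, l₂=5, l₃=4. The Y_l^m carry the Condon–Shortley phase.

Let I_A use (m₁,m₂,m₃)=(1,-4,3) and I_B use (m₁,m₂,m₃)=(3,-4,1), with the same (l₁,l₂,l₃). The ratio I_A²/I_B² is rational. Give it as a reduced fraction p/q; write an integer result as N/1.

7/135

l's match ⇒ only the (l;m) 3-j factors differ between A and B.
A: triangle coeff Δ(3,5,4) = 1/180180; Σ_t [0,1]: t=0:+1/5760 t=1:−1/4320 = -1/17280; (3j)²=7/4290 [(3 5 4; 1 -4 3)], sign=+1
B: triangle coeff Δ(3,5,4) = 1/180180; Σ_t [0,0]: t=0:+1/5760 = 1/5760; (3j)²=9/286 [(3 5 4; 3 -4 1)], sign=-1
I_A²/I_B² = (7/4290)/(9/286) = 7/135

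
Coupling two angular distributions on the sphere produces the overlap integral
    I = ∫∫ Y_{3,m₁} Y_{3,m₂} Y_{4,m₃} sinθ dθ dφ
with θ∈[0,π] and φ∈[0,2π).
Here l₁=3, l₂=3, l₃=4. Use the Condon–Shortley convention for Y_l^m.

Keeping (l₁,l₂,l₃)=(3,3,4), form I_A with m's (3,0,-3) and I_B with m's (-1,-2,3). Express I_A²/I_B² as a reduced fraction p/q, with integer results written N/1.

l's match ⇒ only the (l;m) 3-j factors differ between A and B.
A: triangle coeff Δ(3,3,4) = 1/34650; Σ_t [0,0]: t=0:+1/288 = 1/288; (3j)²=1/22 [(3 3 4; 3 0 -3)], sign=-1
B: triangle coeff Δ(3,3,4) = 1/34650; Σ_t [0,1]: t=0:+1/288 t=1:−1/144 = -1/288; (3j)²=1/99 [(3 3 4; -1 -2 3)], sign=+1
I_A²/I_B² = (1/22)/(1/99) = 9/2

9/2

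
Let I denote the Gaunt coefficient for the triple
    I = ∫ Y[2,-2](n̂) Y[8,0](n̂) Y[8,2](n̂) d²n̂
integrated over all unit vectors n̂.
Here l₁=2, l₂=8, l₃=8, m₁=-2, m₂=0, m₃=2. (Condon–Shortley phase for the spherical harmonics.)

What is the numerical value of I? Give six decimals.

m-sum 0 ✓  L=18 even ✓  6≤8≤10 ✓
Π(2lᵢ+1) = 5×17×17 = 1445
triangle coeff Δ(2,8,8) = 1/348840
Σ_t [0,2]: t=0:+1/116121600 t=1:−1/25401600 t=2:+1/116121600 = -1/45158400
(3j)²=24/1615 [(2 8 8; 0 0 0)], sign=-1
Σ_t [2,2]: t=2:+1/116121600 = 1/116121600
(3j)²=7/323 [(2 8 8; -2 0 2)], sign=+1
⇒ 4πI² = 168/361
I = (-1)√(168/361/(4π)) = -0.19244034

-0.192440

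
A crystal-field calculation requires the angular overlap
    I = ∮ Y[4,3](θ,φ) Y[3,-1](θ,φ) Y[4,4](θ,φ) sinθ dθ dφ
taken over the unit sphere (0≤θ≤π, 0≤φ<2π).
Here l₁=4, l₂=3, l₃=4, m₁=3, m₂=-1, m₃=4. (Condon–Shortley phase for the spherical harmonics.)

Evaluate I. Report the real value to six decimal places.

3 − 1 + 4 = 6 ≠ 0: azimuthal integral kills it; I = 0

0.000000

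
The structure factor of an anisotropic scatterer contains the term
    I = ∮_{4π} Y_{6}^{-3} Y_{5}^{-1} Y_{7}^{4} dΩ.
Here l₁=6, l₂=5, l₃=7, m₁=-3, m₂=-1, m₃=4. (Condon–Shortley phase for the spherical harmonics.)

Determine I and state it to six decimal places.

0.009749

Checks pass: Σm=0; 18 even; l₃=7∈[1,11].
(2·6+1)(2·5+1)(2·7+1) = 2145
Δ: 4! 8! 6! / 19! → 1/174594420
sum: t=0:+1/4147200 t=1:−1/207360 t=2:+1/82944 t=3:−1/207360 t=4:+1/4147200 = 1/345600
3j²(6 5 7; 0 0 0) = Δ·Π!·Σ² = 420/46189  (sign -1)
sum: t=1:−1/8709120 t=2:+1/967680 t=3:−1/1036800 t=4:+1/12441600 = 1/29030400
3j²(6 5 7; -3 -1 4) = Δ·Π!·Σ² = 9/146965  (sign -1)
combine: 4πI² = 2145·420/46189·9/146965 = 1620/1356277
take √, sign +1: I = 0.00974941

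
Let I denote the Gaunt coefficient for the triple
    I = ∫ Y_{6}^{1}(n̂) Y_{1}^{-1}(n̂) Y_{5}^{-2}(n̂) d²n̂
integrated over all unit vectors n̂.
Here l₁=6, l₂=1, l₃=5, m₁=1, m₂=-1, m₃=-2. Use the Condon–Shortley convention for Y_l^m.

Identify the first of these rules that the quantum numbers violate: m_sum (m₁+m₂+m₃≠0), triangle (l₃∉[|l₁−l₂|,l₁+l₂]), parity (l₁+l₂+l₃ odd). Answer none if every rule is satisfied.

m_sum

Σmᵢ = -2  ✗
l₃∈[|l₁−l₂|,l₁+l₂]=[5,7], have l₃=5
Σlᵢ = 12 ⇒ even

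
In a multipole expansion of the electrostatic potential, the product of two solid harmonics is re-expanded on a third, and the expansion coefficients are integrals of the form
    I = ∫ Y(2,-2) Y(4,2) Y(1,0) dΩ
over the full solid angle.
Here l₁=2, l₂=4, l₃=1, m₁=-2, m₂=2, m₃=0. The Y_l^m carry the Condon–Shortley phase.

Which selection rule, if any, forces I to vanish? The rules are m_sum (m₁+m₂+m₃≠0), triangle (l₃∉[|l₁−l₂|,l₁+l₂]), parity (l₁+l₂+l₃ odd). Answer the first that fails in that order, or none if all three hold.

Σmᵢ = 0  ✓
l₃∈[|l₁−l₂|,l₁+l₂]=[2,6], have l₃=1  ✗
Σlᵢ = 7 ⇒ odd

triangle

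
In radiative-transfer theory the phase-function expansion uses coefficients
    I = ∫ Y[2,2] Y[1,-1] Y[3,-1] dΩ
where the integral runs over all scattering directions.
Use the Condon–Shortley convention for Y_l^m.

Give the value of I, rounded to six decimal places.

Rules hold: Σm=0, L=6 even, 1≤3≤3.
N = 5·3·7 = 105
Δ = 0!·4!·2!/7! = 1/105
Racah Σ t=0..0: t=0:+1/4 = 1/4
⇒ 3j(2 1 3; 0 0 0)² = 3/35, sgn -1
Racah Σ t=0..0: t=0:+1/48 = 1/48
⇒ 3j(2 1 3; 2 -1 -1)² = 1/105, sgn +1
4πI² = N·(3j₀)²·(3jₘ)² = 3/35
I = -1·√(0.0857143/4π) = -0.08258890

-0.082589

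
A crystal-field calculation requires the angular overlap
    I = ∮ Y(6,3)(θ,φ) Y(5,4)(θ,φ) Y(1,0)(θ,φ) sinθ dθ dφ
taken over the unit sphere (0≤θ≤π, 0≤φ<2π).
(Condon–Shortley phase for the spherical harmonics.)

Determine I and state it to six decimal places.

Σmᵢ = 7 ≠ 0, so the φ-integral vanishes; I = 0

0.000000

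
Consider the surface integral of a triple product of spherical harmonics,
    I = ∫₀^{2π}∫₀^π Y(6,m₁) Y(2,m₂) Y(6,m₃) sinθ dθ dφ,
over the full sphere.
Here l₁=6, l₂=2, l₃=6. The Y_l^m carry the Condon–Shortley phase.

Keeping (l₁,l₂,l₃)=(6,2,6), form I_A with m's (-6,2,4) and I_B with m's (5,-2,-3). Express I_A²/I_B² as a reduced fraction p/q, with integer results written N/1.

Same 6,2,6: normalisation and zero-m 3j drop out of the ratio.
A: Δ: 2! 10! 2! / 15! → 1/90090; sum: t=2:+1/14515200 = 1/14515200; 3j²(6 2 6; -6 2 4) = Δ·Π!·Σ² = 2/455  (sign +1)
B: Δ: 2! 10! 2! / 15! → 1/90090; sum: t=0:+1/1451520 = 1/1451520; 3j²(6 2 6; 5 -2 -3) = Δ·Π!·Σ² = 1/91  (sign -1)
I_A²/I_B² = (2/455)/(1/91) = 2/5

2/5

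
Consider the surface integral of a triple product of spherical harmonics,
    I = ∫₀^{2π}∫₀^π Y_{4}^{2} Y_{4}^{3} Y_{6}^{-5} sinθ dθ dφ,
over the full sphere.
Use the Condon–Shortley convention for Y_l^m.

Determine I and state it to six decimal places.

Rules hold: Σm=0, L=14 even, 0≤6≤8.
N = 9·9·13 = 1053
Δ = 2!·6!·6!/15! = 1/1261260
Racah Σ t=0..2: t=0:+1/4608 t=1:−1/1296 t=2:+1/4608 = -7/20736
⇒ 3j(4 4 6; 0 0 0)² = 20/1287, sgn -1
Racah Σ t=1..2: t=1:−1/86400 t=2:+1/172800 = -1/172800
⇒ 3j(4 4 6; 2 3 -5)² = 1/130, sgn +1
4πI² = N·(3j₀)²·(3jₘ)² = 18/143
I = -1·√(0.125874/4π) = -0.10008369

-0.100084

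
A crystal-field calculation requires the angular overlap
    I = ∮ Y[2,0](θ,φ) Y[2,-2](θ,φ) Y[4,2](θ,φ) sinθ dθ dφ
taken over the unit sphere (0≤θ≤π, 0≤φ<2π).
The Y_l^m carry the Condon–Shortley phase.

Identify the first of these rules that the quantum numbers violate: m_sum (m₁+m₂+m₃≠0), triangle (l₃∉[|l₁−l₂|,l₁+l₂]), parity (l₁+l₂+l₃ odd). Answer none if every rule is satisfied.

none

azimuthal sum: 0 − 2 + 2 = 0  ✓
0 ≤ 4 ≤ 4 (triangle on l)  ✓
L = 2 + 2 + 4 = 8 (even)  ✓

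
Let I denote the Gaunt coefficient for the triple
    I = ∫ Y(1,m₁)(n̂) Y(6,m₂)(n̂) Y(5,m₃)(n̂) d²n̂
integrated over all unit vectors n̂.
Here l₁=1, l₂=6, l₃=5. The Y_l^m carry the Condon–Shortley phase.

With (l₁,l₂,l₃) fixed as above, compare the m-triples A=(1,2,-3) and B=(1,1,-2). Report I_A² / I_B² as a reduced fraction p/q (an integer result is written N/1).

Shared (l₁,l₂,l₃)=(1,6,5): N and (l;000)² cancel in I_A²/I_B².
A: Δ = 2!·0!·10!/13! = 1/858; Racah Σ t=0..0: t=0:+1/161280 = 1/161280; ⇒ 3j(1 6 5; 1 2 -3)² = 1/143, sgn +1
B: Δ = 2!·0!·10!/13! = 1/858; Racah Σ t=0..0: t=0:+1/60480 = 1/60480; ⇒ 3j(1 6 5; 1 1 -2)² = 5/429, sgn -1
I_A²/I_B² = (1/143)/(5/429) = 3/5

3/5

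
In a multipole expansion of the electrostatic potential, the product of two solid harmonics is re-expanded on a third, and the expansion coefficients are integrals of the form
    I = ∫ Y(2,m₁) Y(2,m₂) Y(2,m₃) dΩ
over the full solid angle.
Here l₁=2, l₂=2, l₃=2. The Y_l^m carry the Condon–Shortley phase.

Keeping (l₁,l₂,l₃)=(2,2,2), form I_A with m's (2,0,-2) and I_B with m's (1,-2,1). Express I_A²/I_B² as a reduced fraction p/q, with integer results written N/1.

2/3

Shared (l₁,l₂,l₃)=(2,2,2): N and (l;000)² cancel in I_A²/I_B².
A: Δ = 2!·2!·2!/7! = 1/630; Racah Σ t=0..0: t=0:+1/8 = 1/8; ⇒ 3j(2 2 2; 2 0 -2)² = 2/35, sgn +1
B: Δ = 2!·2!·2!/7! = 1/630; Racah Σ t=0..0: t=0:+1/4 = 1/4; ⇒ 3j(2 2 2; 1 -2 1)² = 3/35, sgn -1
I_A²/I_B² = (2/35)/(3/35) = 2/3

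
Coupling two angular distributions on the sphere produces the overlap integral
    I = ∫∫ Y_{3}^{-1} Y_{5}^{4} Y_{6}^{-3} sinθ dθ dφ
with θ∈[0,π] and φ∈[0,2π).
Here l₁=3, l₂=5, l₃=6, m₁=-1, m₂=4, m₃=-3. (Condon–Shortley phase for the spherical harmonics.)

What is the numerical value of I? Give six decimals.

Checks pass: Σm=0; 14 even; l₃=6∈[2,8].
(2·3+1)(2·5+1)(2·6+1) = 1001
Δ: 2! 4! 8! / 15! → 1/675675
sum: t=0:+1/8640 t=1:−1/2304 t=2:+1/8640 = -7/34560
3j²(3 5 6; 0 0 0) = Δ·Π!·Σ² = 7/429  (sign -1)
sum: t=1:−1/241920 t=2:+1/40320 = 1/48384
3j²(3 5 6; -1 4 -3) = Δ·Π!·Σ² = 24/1001  (sign -1)
combine: 4πI² = 1001·7/429·24/1001 = 56/143
take √, sign +1: I = 0.17653103

0.176531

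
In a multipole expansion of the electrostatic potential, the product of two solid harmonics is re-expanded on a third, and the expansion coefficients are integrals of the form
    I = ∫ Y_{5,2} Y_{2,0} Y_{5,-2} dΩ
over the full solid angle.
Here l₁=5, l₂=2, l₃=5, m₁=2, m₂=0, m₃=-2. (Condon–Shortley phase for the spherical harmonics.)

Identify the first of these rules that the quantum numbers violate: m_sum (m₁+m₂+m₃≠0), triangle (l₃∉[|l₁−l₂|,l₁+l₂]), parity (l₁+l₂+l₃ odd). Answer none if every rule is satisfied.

none

Σmᵢ = 0  ✓
l₃∈[|l₁−l₂|,l₁+l₂]=[3,7], have l₃=5  ✓
Σlᵢ = 12 ⇒ even  ✓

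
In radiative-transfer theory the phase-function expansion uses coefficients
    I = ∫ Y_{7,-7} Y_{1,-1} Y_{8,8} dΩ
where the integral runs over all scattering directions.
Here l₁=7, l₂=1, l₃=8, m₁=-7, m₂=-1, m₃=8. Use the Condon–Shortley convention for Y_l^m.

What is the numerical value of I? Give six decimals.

0.335179

Rules hold: Σm=0, L=16 even, 6≤8≤8.
N = 15·3·17 = 765
Δ = 0!·14!·2!/17! = 1/2040
Racah Σ t=0..0: t=0:+1/25401600 = 1/25401600
⇒ 3j(7 1 8; 0 0 0)² = 8/255, sgn +1
Racah Σ t=0..0: t=0:+1/174356582400 = 1/174356582400
⇒ 3j(7 1 8; -7 -1 8)² = 1/17, sgn +1
4πI² = N·(3j₀)²·(3jₘ)² = 24/17
I = +1·√(1.41176/4π) = 0.33517856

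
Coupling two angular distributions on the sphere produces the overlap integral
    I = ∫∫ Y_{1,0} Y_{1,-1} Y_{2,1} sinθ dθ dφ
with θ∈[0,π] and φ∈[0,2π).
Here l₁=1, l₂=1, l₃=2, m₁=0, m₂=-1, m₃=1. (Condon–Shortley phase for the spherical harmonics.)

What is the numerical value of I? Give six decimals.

-0.218510

Rules hold: Σm=0, L=4 even, 0≤2≤2.
N = 3·3·5 = 45
Δ = 0!·2!·2!/5! = 1/30
Racah Σ t=0..0: t=0:+1/1 = 1/1
⇒ 3j(1 1 2; 0 0 0)² = 2/15, sgn +1
Racah Σ t=0..0: t=0:+1/2 = 1/2
⇒ 3j(1 1 2; 0 -1 1)² = 1/10, sgn -1
4πI² = N·(3j₀)²·(3jₘ)² = 3/5
I = -1·√(0.6/4π) = -0.21850969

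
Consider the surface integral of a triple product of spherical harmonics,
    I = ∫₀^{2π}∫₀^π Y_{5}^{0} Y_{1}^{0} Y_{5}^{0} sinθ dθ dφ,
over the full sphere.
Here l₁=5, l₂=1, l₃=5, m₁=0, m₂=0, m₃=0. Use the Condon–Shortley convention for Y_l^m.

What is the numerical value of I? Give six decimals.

l₁+l₂+l₃=11 is odd: 3j(l;000)=0 ⇒ I=0

0.000000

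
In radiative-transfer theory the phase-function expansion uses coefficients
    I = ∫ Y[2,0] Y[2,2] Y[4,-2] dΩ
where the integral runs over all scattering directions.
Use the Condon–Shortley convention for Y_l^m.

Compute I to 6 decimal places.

0.156078

Rules hold: Σm=0, L=8 even, 0≤4≤4.
N = 5·5·9 = 225
Δ = 0!·4!·4!/9! = 1/630
Racah Σ t=0..0: t=0:+1/16 = 1/16
⇒ 3j(2 2 4; 0 0 0)² = 2/35, sgn +1
Racah Σ t=0..0: t=0:+1/96 = 1/96
⇒ 3j(2 2 4; 0 2 -2)² = 1/42, sgn +1
4πI² = N·(3j₀)²·(3jₘ)² = 15/49
I = +1·√(0.306122/4π) = 0.15607835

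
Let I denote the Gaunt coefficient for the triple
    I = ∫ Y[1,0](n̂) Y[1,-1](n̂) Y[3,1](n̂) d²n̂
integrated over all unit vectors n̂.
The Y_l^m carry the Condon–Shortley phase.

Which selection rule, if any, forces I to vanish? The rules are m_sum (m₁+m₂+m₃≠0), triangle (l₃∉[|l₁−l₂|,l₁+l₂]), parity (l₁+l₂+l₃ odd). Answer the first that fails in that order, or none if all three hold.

triangle

m₁+m₂+m₃ = 0 − 1 + 1 = 0  ✓
triangle: |1−1|=0 ≤ l₃=3 ≤ 1+1=2  ✗
parity: l₁+l₂+l₃ = 5 is odd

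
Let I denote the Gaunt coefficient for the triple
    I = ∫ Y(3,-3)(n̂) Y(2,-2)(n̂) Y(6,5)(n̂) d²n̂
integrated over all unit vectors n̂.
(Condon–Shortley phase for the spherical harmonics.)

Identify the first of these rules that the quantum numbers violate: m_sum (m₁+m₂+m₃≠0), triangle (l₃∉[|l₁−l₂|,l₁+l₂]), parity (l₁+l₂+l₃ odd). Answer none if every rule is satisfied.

triangle

m₁+m₂+m₃ = -3 − 2 + 5 = 0  ✓
triangle: |3−2|=1 ≤ l₃=6 ≤ 3+2=5  ✗
parity: l₁+l₂+l₃ = 11 is odd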